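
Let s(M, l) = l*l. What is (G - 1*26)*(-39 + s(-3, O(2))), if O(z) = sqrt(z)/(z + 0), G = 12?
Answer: 539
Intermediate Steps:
O(z) = 1/sqrt(z) (O(z) = sqrt(z)/z = 1/sqrt(z))
s(M, l) = l**2
(G - 1*26)*(-39 + s(-3, O(2))) = (12 - 1*26)*(-39 + (1/sqrt(2))**2) = (12 - 26)*(-39 + (sqrt(2)/2)**2) = -14*(-39 + 1/2) = -14*(-77/2) = 539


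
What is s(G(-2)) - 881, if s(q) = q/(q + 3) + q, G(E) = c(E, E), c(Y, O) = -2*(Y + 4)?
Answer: -881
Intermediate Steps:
c(Y, O) = -8 - 2*Y (c(Y, O) = -2*(4 + Y) = -8 - 2*Y)
G(E) = -8 - 2*E
s(q) = q + q/(3 + q) (s(q) = q/(3 + q) + q = q + q/(3 + q))
s(G(-2)) - 881 = (-8 - 2*(-2))*(4 + (-8 - 2*(-2)))/(3 + (-8 - 2*(-2))) - 881 = (-8 + 4)*(4 + (-8 + 4))/(3 + (-8 + 4)) - 881 = -4*(4 - 4)/(3 - 4) - 881 = -4*0/(-1) - 881 = -4*(-1)*0 - 881 = 0 - 881 = -881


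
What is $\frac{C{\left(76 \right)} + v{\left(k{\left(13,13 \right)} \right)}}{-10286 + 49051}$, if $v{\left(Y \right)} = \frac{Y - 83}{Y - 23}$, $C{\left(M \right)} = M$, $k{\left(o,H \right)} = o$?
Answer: $\frac{83}{38765} \approx 0.0021411$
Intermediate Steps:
$v{\left(Y \right)} = \frac{-83 + Y}{-23 + Y}$
$\frac{C{\left(76 \right)} + v{\left(k{\left(13,13 \right)} \right)}}{-10286 + 49051} = \frac{76 + \frac{-83 + 13}{-23 + 13}}{-10286 + 49051} = \frac{76 + \frac{1}{-10} \left(-70\right)}{38765} = \left(76 - -7\right) \frac{1}{38765} = \left(76 + 7\right) \frac{1}{38765} = 83 \cdot \frac{1}{38765} = \frac{83}{38765}$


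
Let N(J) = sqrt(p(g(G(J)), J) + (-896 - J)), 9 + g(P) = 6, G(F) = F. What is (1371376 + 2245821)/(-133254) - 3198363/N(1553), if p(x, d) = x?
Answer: -3617197/133254 + 3198363*I*sqrt(613)/1226 ≈ -27.145 + 64590.0*I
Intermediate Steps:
g(P) = -3 (g(P) = -9 + 6 = -3)
N(J) = sqrt(-899 - J) (N(J) = sqrt(-3 + (-896 - J)) = sqrt(-899 - J))
(1371376 + 2245821)/(-133254) - 3198363/N(1553) = (1371376 + 2245821)/(-133254) - 3198363/sqrt(-899 - 1*1553) = 3617197*(-1/133254) - 3198363/sqrt(-899 - 1553) = -3617197/133254 - 3198363*(-I*sqrt(613)/1226) = -3617197/133254 - (-3198363)*I*sqrt(613)/1226 = -3617197/133254 + 3198363*I*sqrt(613)/1226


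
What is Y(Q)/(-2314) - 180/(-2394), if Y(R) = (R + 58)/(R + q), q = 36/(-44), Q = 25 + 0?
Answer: 6481/87932 ≈ 0.073705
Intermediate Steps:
Q = 25
q = -9/11 (q = 36*(-1/44) = -9/11 ≈ -0.81818)
Y(R) = (58 + R)/(-9/11 + R) (Y(R) = (R + 58)/(R - 9/11) = (58 + R)/(-9/11 + R))
Y(Q)/(-2314) - 180/(-2394) = (11*(58 + 25)/(-9 + 11*25))/(-2314) - 180/(-2394) = (11*83/(-9 + 275))*(-1/2314) - 180*(-1/2394) = (11*83/266)*(-1/2314) + 10/133 = (11*(1/266)*83)*(-1/2314) + 10/133 = (913/266)*(-1/2314) + 10/133 = -913/615524 + 10/133 = 6481/87932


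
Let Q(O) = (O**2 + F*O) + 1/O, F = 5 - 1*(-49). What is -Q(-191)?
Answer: -4997896/191 ≈ -26167.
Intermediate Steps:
F = 54 (F = 5 + 49 = 54)
Q(O) = 1/O + O**2 + 54*O (Q(O) = (O**2 + 54*O) + 1/O = 1/O + O**2 + 54*O)
-Q(-191) = -(1 + (-191)**2*(54 - 191))/(-191) = -(-1)*(1 + 36481*(-137))/191 = -(-1)*(1 - 4997897)/191 = -(-1)*(-4997896)/191 = -1*4997896/191 = -4997896/191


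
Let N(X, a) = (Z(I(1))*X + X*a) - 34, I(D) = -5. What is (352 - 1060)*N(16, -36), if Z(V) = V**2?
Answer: 148680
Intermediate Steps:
N(X, a) = -34 + 25*X + X*a (N(X, a) = ((-5)**2*X + X*a) - 34 = (25*X + X*a) - 34 = -34 + 25*X + X*a)
(352 - 1060)*N(16, -36) = (352 - 1060)*(-34 + 25*16 + 16*(-36)) = -708*(-34 + 400 - 576) = -708*(-210) = 148680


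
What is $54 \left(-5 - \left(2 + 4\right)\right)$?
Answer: $-594$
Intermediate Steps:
$54 \left(-5 - \left(2 + 4\right)\right) = 54 \left(-5 - 6\right) = 54 \left(-11\right) = -594$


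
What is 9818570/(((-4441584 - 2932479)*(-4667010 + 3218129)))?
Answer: 9818570/10684139773503 ≈ 9.1899e-7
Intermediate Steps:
9818570/(((-4441584 - 2932479)*(-4667010 + 3218129))) = 9818570/((-7374063*(-1448881))) = 9818570/10684139773503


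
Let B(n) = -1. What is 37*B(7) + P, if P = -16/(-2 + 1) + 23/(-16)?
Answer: -359/16 ≈ -22.438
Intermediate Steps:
P = 233/16 (P = -16/(-1) + 23*(-1/16) = -16*(-1) - 23/16 = 16 - 23/16 = 233/16 ≈ 14.563)
37*B(7) + P = 37*(-1) + 233/16 = -37 + 233/16 = -359/16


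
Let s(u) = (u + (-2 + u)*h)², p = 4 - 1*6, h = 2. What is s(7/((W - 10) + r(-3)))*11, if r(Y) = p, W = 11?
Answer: 6875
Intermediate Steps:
p = -2 (p = 4 - 6 = -2)
r(Y) = -2
s(u) = (-4 + 3*u)² (s(u) = (u + (-2 + u)*2)² = (u + (-4 + 2*u))² = (-4 + 3*u)²)
s(7/((W - 10) + r(-3)))*11 = (-4 + 3*(7/((11 - 10) - 2)))²*11 = (-4 + 3*(7/(1 - 2)))²*11 = (-4 + 3*(7/(-1)))²*11 = (-4 + 3*(7*(-1)))²*11 = (-4 + 3*(-7))²*11 = (-4 - 21)²*11 = (-25)²*11 = 625*11 = 6875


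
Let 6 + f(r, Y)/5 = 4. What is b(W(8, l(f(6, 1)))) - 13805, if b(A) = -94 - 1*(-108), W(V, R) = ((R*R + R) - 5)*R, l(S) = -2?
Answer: -13791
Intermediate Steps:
f(r, Y) = -10 (f(r, Y) = -30 + 5*4 = -30 + 20 = -10)
W(V, R) = R*(-5 + R + R²) (W(V, R) = ((R² + R) - 5)*R = ((R + R²) - 5)*R = (-5 + R + R²)*R = R*(-5 + R + R²))
b(A) = 14 (b(A) = -94 + 108 = 14)
b(W(8, l(f(6, 1)))) - 13805 = 14 - 13805 = -13791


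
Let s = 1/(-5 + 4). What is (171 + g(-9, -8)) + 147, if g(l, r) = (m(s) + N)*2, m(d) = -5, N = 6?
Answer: 320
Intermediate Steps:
s = -1 (s = 1/(-1) = -1)
g(l, r) = 2 (g(l, r) = (-5 + 6)*2 = 1*2 = 2)
(171 + g(-9, -8)) + 147 = (171 + 2) + 147 = 173 + 147 = 320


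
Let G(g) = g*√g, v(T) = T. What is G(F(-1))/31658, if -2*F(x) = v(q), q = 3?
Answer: -3*I*√6/126632 ≈ -5.803e-5*I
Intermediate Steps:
F(x) = -3/2 (F(x) = -½*3 = -3/2)
G(g) = g^(3/2)
G(F(-1))/31658 = (-3/2)^(3/2)/31658 = -3*I*√6/4*(1/31658) = -3*I*√6/126632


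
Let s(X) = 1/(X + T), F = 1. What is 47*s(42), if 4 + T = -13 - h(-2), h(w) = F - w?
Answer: 47/22 ≈ 2.1364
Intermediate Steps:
h(w) = 1 - w
T = -20 (T = -4 + (-13 - (1 - 1*(-2))) = -4 + (-13 - (1 + 2)) = -4 + (-13 - 1*3) = -4 + (-13 - 3) = -4 - 16 = -20)
s(X) = 1/(-20 + X) (s(X) = 1/(X - 20) = 1/(-20 + X))
47*s(42) = 47/(-20 + 42) = 47/22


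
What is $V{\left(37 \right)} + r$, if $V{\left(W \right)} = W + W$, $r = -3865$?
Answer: $-3791$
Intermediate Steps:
$V{\left(W \right)} = 2 W$
$V{\left(37 \right)} + r = 2 \cdot 37 - 3865 = 74 - 3865 = -3791$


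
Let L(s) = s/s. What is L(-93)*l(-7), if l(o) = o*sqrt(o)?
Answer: -7*I*sqrt(7) ≈ -18.52*I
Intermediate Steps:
l(o) = o**(3/2)
L(s) = 1
L(-93)*l(-7) = 1*(-7)**(3/2) = 1*(-7*I*sqrt(7)) = -7*I*sqrt(7)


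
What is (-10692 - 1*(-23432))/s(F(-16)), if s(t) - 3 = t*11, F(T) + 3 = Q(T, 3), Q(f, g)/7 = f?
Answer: -6370/631 ≈ -10.095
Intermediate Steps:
Q(f, g) = 7*f
F(T) = -3 + 7*T
s(t) = 3 + 11*t (s(t) = 3 + t*11 = 3 + 11*t)
(-10692 - 1*(-23432))/s(F(-16)) = (-10692 - 1*(-23432))/(3 + 11*(-3 + 7*(-16))) = (-10692 + 23432)/(3 + 11*(-3 - 112)) = 12740/(3 + 11*(-115)) = 12740/(3 - 1265) = 12740/(-1262) = 12740*(-1/1262) = -6370/631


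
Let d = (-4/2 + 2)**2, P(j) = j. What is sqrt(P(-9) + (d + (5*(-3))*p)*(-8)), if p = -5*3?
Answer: 3*I*sqrt(201) ≈ 42.532*I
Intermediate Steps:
p = -15
d = 0 (d = (-4*1/2 + 2)**2 = (-2 + 2)**2 = 0**2 = 0)
sqrt(P(-9) + (d + (5*(-3))*p)*(-8)) = sqrt(-9 + (0 + (5*(-3))*(-15))*(-8)) = sqrt(-9 + (0 - 15*(-15))*(-8)) = sqrt(-9 + (0 + 225)*(-8)) = sqrt(-9 + 225*(-8)) = sqrt(-9 - 1800) = sqrt(-1809) = 3*I*sqrt(201)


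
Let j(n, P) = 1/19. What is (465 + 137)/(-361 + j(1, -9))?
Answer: -5719/3429 ≈ -1.6678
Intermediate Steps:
j(n, P) = 1/19
(465 + 137)/(-361 + j(1, -9)) = (465 + 137)/(-361 + 1/19) = 602/(-6858/19) = 602*(-19/6858) = -5719/3429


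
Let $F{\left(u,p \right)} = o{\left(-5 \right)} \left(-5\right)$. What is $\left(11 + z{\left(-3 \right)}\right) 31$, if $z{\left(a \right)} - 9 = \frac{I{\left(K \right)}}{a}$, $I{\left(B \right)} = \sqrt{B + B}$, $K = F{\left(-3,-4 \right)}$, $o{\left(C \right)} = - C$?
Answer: $620 - \frac{155 i \sqrt{2}}{3} \approx 620.0 - 73.068 i$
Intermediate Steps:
$F{\left(u,p \right)} = -25$ ($F{\left(u,p \right)} = \left(-1\right) \left(-5\right) \left(-5\right) = 5 \left(-5\right) = -25$)
$K = -25$
$I{\left(B \right)} = \sqrt{2} \sqrt{B}$ ($I{\left(B \right)} = \sqrt{2 B} = \sqrt{2} \sqrt{B}$)
$z{\left(a \right)} = 9 + \frac{5 i \sqrt{2}}{a}$ ($z{\left(a \right)} = 9 + \frac{\sqrt{2} \sqrt{-25}}{a} = 9 + \frac{\sqrt{2} \cdot 5 i}{a} = 9 + \frac{5 i \sqrt{2}}{a}$)
$\left(11 + z{\left(-3 \right)}\right) 31 = \left(11 + \left(9 + \frac{5 i \sqrt{2}}{-3}\right)\right) 31 = \left(11 + \left(9 + 5 i \sqrt{2} \left(- \frac{1}{3}\right)\right)\right) 31 = \left(11 + \left(9 - \frac{5 i \sqrt{2}}{3}\right)\right) 31 = \left(20 - \frac{5 i \sqrt{2}}{3}\right) 31 = 620 - \frac{155 i \sqrt{2}}{3}$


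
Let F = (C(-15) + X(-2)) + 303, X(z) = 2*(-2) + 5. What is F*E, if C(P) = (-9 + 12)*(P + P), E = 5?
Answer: 1070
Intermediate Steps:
X(z) = 1 (X(z) = -4 + 5 = 1)
C(P) = 6*P (C(P) = 3*(2*P) = 6*P)
F = 214 (F = (6*(-15) + 1) + 303 = (-90 + 1) + 303 = -89 + 303 = 214)
F*E = 214*5 = 1070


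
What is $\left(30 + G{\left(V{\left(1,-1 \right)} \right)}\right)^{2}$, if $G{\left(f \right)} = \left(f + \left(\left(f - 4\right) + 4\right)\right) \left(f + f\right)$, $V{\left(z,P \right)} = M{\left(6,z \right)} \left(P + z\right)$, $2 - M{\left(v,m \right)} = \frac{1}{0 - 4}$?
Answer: $900$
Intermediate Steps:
$M{\left(v,m \right)} = \frac{9}{4}$ ($M{\left(v,m \right)} = 2 - \frac{1}{0 - 4} = 2 - \frac{1}{-4} = 2 - - \frac{1}{4} = 2 + \frac{1}{4} = \frac{9}{4}$)
$V{\left(z,P \right)} = \frac{9 P}{4} + \frac{9 z}{4}$ ($V{\left(z,P \right)} = \frac{9 \left(P + z\right)}{4} = \frac{9 P}{4} + \frac{9 z}{4}$)
$G{\left(f \right)} = 4 f^{2}$ ($G{\left(f \right)} = \left(f + \left(\left(-4 + f\right) + 4\right)\right) 2 f = \left(f + f\right) 2 f = 2 f 2 f = 4 f^{2}$)
$\left(30 + G{\left(V{\left(1,-1 \right)} \right)}\right)^{2} = \left(30 + 4 \left(\frac{9}{4} \left(-1\right) + \frac{9}{4} \cdot 1\right)^{2}\right)^{2} = \left(30 + 4 \left(- \frac{9}{4} + \frac{9}{4}\right)^{2}\right)^{2} = \left(30 + 4 \cdot 0^{2}\right)^{2} = \left(30 + 4 \cdot 0\right)^{2} = \left(30 + 0\right)^{2} = 30^{2} = 900$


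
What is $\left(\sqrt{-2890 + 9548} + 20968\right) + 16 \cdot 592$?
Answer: $30440 + \sqrt{6658} \approx 30522.0$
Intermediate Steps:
$\left(\sqrt{-2890 + 9548} + 20968\right) + 16 \cdot 592 = \left(\sqrt{6658} + 20968\right) + 9472 = \left(20968 + \sqrt{6658}\right) + 9472 = 30440 + \sqrt{6658}$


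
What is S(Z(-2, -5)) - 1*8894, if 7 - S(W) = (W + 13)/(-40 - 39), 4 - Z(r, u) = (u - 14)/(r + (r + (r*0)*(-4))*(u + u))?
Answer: -12636989/1422 ≈ -8886.8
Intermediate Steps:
Z(r, u) = 4 - (-14 + u)/(r + 2*r*u) (Z(r, u) = 4 - (u - 14)/(r + (r + (r*0)*(-4))*(u + u)) = 4 - (-14 + u)/(r + (r + 0*(-4))*(2*u)) = 4 - (-14 + u)/(r + (r + 0)*(2*u)) = 4 - (-14 + u)/(r + r*(2*u)) = 4 - (-14 + u)/(r + 2*r*u))
S(W) = 566/79 + W/79 (S(W) = 7 - (W + 13)/(-40 - 39) = 7 - (13 + W)/(-79) = 7 - (13 + W)*(-1)/79 = 7 - (-13/79 - W/79) = 7 + (13/79 + W/79) = 566/79 + W/79)
S(Z(-2, -5)) - 1*8894 = (566/79 + ((14 - 1*(-5) + 4*(-2) + 8*(-2)*(-5))/((-2)*(1 + 2*(-5))))/79) - 1*8894 = (566/79 + (-(14 + 5 - 8 + 80)/(2*(1 - 10)))/79) - 8894 = (566/79 + (-1/2*91/(-9))/79) - 8894 = (566/79 + (-1/2*(-1/9)*91)/79) - 8894 = (566/79 + (1/79)*(91/18)) - 8894 = (566/79 + 91/1422) - 8894 = 10279/1422 - 8894 = -12636989/1422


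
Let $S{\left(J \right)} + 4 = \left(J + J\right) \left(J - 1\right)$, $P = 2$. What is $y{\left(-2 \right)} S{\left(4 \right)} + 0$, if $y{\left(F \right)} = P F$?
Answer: $-80$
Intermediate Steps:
$y{\left(F \right)} = 2 F$
$S{\left(J \right)} = -4 + 2 J \left(-1 + J\right)$ ($S{\left(J \right)} = -4 + \left(J + J\right) \left(J - 1\right) = -4 + 2 J \left(-1 + J\right)$)
$y{\left(-2 \right)} S{\left(4 \right)} + 0 = 2 \left(-2\right) \left(-4 - 8 + 2 \cdot 4^{2}\right) + 0 = - 4 \left(-4 - 8 + 2 \cdot 16\right) + 0 = - 4 \left(-4 - 8 + 32\right) + 0 = \left(-4\right) 20 + 0 = -80 + 0 = -80$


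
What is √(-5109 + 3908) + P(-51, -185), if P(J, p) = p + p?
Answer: -370 + I*√1201 ≈ -370.0 + 34.655*I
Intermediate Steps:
P(J, p) = 2*p
√(-5109 + 3908) + P(-51, -185) = √(-5109 + 3908) + 2*(-185) = √(-1201) - 370 = I*√1201 - 370 = -370 + I*√1201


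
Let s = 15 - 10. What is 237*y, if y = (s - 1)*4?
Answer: 3792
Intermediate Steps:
s = 5
y = 16 (y = (5 - 1)*4 = 4*4 = 16)
237*y = 237*16 = 3792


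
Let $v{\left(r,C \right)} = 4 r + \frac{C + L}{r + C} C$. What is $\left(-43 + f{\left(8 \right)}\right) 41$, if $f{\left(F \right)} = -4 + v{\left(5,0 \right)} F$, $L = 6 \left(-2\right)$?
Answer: $4633$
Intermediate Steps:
$L = -12$
$v{\left(r,C \right)} = 4 r + \frac{C \left(-12 + C\right)}{C + r}$ ($v{\left(r,C \right)} = 4 r + \frac{C - 12}{r + C} C = 4 r + \frac{-12 + C}{C + r} C = 4 r + \frac{C \left(-12 + C\right)}{C + r}$)
$f{\left(F \right)} = -4 + 20 F$ ($f{\left(F \right)} = -4 + \frac{0^{2} - 0 + 4 \cdot 5^{2} + 4 \cdot 0 \cdot 5}{0 + 5} F = -4 + \frac{0 + 0 + 4 \cdot 25 + 0}{5} F = -4 + \frac{0 + 0 + 100 + 0}{5} F = -4 + \frac{1}{5} \cdot 100 F = -4 + 20 F$)
$\left(-43 + f{\left(8 \right)}\right) 41 = \left(-43 + \left(-4 + 20 \cdot 8\right)\right) 41 = \left(-43 + \left(-4 + 160\right)\right) 41 = \left(-43 + 156\right) 41 = 113 \cdot 41 = 4633$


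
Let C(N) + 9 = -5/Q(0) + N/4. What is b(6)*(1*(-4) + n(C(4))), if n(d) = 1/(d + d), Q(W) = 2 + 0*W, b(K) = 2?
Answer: -170/21 ≈ -8.0952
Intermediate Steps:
Q(W) = 2 (Q(W) = 2 + 0 = 2)
C(N) = -23/2 + N/4 (C(N) = -9 + (-5/2 + N/4) = -23/2 + N/4)
n(d) = 1/(2*d)
b(6)*(1*(-4) + n(C(4))) = 2*(1*(-4) + 1/(2*(-23/2 + (¼)*4))) = 2*(-4 + 1/(2*(-23/2 + 1))) = 2*(-4 + 1/(2*(-21/2))) = 2*(-4 + (½)*(-2/21)) = 2*(-4 - 1/21) = 2*(-85/21) = -170/21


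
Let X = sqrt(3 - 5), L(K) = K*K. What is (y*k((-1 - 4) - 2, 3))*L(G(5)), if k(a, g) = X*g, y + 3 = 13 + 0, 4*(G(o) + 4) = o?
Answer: 1815*I*sqrt(2)/8 ≈ 320.85*I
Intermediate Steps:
G(o) = -4 + o/4
y = 10 (y = -3 + (13 + 0) = -3 + 13 = 10)
L(K) = K**2
X = I*sqrt(2) (X = sqrt(-2) = I*sqrt(2) ≈ 1.4142*I)
k(a, g) = I*g*sqrt(2) (k(a, g) = (I*sqrt(2))*g = I*g*sqrt(2))
(y*k((-1 - 4) - 2, 3))*L(G(5)) = (10*(I*3*sqrt(2)))*(-4 + (1/4)*5)**2 = (10*(3*I*sqrt(2)))*(-4 + 5/4)**2 = (30*I*sqrt(2))*(-11/4)**2 = (30*I*sqrt(2))*(121/16) = 1815*I*sqrt(2)/8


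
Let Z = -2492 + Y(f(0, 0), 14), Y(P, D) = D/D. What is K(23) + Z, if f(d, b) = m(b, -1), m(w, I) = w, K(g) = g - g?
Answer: -2491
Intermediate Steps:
K(g) = 0
f(d, b) = b
Y(P, D) = 1
Z = -2491 (Z = -2492 + 1 = -2491)
K(23) + Z = 0 - 2491 = -2491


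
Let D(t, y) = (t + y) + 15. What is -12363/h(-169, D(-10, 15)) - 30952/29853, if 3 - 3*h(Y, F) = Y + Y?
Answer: -36057179/328383 ≈ -109.80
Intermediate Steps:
D(t, y) = 15 + t + y
h(Y, F) = 1 - 2*Y/3 (h(Y, F) = 1 - (Y + Y)/3 = 1 - 2*Y/3)
-12363/h(-169, D(-10, 15)) - 30952/29853 = -12363/(1 - ⅔*(-169)) - 30952/29853 = -12363/(1 + 338/3) - 30952*1/29853 = -12363/341/3 - 30952/29853 = -12363*3/341 - 30952/29853 = -37089/341 - 30952/29853 = -36057179/328383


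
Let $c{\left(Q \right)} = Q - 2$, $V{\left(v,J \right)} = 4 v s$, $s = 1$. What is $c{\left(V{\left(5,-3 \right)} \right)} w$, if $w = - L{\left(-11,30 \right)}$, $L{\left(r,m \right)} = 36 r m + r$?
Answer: $214038$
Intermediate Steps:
$V{\left(v,J \right)} = 4 v$ ($V{\left(v,J \right)} = 4 v 1 = 4 v$)
$c{\left(Q \right)} = -2 + Q$ ($c{\left(Q \right)} = Q - 2 = -2 + Q$)
$L{\left(r,m \right)} = r + 36 m r$ ($L{\left(r,m \right)} = 36 m r + r = r + 36 m r$)
$w = 11891$ ($w = - \left(-11\right) \left(1 + 36 \cdot 30\right) = - \left(-11\right) \left(1 + 1080\right) = - \left(-11\right) 1081 = \left(-1\right) \left(-11891\right) = 11891$)
$c{\left(V{\left(5,-3 \right)} \right)} w = \left(-2 + 4 \cdot 5\right) 11891 = \left(-2 + 20\right) 11891 = 18 \cdot 11891 = 214038$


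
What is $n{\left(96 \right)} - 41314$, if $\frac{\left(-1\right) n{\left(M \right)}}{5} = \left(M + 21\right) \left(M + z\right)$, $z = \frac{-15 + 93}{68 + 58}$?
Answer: $- \frac{684853}{7} \approx -97836.0$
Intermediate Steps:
$z = \frac{13}{21}$ ($z = \frac{78}{126} = 78 \cdot \frac{1}{126} = \frac{13}{21} \approx 0.61905$)
$n{\left(M \right)} = - 5 \left(21 + M\right) \left(\frac{13}{21} + M\right)$ ($n{\left(M \right)} = - 5 \left(M + 21\right) \left(M + \frac{13}{21}\right) = - 5 \left(21 + M\right) \left(\frac{13}{21} + M\right)$)
$n{\left(96 \right)} - 41314 = \left(-65 - 5 \cdot 96^{2} - \frac{72640}{7}\right) - 41314 = \left(-65 - 46080 - \frac{72640}{7}\right) - 41314 = - \frac{395655}{7} - 41314 = - \frac{684853}{7}$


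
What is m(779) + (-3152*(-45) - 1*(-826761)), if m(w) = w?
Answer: 969380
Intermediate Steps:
m(779) + (-3152*(-45) - 1*(-826761)) = 779 + (-3152*(-45) - 1*(-826761)) = 779 + (141840 + 826761) = 779 + 968601 = 969380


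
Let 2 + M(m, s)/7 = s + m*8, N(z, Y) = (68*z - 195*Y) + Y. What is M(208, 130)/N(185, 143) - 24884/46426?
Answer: -34273534/25139679 ≈ -1.3633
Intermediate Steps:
N(z, Y) = -194*Y + 68*z (N(z, Y) = (-195*Y + 68*z) + Y = -194*Y + 68*z)
M(m, s) = -14 + 7*s + 56*m (M(m, s) = -14 + 7*(s + m*8) = -14 + 7*(s + 8*m) = -14 + (7*s + 56*m) = -14 + 7*s + 56*m)
M(208, 130)/N(185, 143) - 24884/46426 = (-14 + 7*130 + 56*208)/(-194*143 + 68*185) - 24884/46426 = (-14 + 910 + 11648)/(-27742 + 12580) - 24884*1/46426 = 12544/(-15162) - 12442/23213 = 12544*(-1/15162) - 12442/23213 = -896/1083 - 12442/23213 = -34273534/25139679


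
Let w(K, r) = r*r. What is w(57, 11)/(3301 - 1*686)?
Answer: 121/2615 ≈ 0.046272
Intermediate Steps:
w(K, r) = r²
w(57, 11)/(3301 - 1*686) = 11²/(3301 - 1*686) = 121/(3301 - 686) = 121/2615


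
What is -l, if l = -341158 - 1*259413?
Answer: 600571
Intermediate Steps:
l = -600571 (l = -341158 - 259413 = -600571)
-l = -1*(-600571) = 600571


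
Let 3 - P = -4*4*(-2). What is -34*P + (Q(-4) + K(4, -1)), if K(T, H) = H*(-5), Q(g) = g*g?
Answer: 1007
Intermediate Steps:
Q(g) = g**2
P = -29 (P = 3 - (-4*4)*(-2) = 3 - (-16)*(-2) = 3 - 1*32 = 3 - 32 = -29)
K(T, H) = -5*H
-34*P + (Q(-4) + K(4, -1)) = -34*(-29) + ((-4)**2 - 5*(-1)) = 986 + (16 + 5) = 986 + 21 = 1007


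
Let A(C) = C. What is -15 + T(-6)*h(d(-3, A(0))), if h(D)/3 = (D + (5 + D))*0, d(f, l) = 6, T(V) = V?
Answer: -15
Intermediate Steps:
h(D) = 0 (h(D) = 3*((D + (5 + D))*0) = 3*((5 + 2*D)*0) = 3*0 = 0)
-15 + T(-6)*h(d(-3, A(0))) = -15 - 6*0 = -15 + 0 = -15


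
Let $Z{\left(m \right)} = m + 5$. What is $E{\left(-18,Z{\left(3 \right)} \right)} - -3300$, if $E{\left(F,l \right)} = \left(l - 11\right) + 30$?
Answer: $3327$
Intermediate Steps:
$Z{\left(m \right)} = 5 + m$
$E{\left(F,l \right)} = 19 + l$ ($E{\left(F,l \right)} = \left(l - 11\right) + 30 = \left(-11 + l\right) + 30 = 19 + l$)
$E{\left(-18,Z{\left(3 \right)} \right)} - -3300 = \left(19 + \left(5 + 3\right)\right) - -3300 = \left(19 + 8\right) + 3300 = 27 + 3300 = 3327$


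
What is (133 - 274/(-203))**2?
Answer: 743816529/41209 ≈ 18050.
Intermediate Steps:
(133 - 274/(-203))**2 = (133 - 274*(-1/203))**2 = (133 + 274/203)**2 = (27273/203)**2 = 743816529/41209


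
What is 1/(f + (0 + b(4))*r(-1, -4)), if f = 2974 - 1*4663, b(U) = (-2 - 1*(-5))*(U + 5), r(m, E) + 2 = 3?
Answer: -1/1662 ≈ -0.00060168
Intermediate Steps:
r(m, E) = 1 (r(m, E) = -2 + 3 = 1)
b(U) = 15 + 3*U (b(U) = (-2 + 5)*(5 + U) = 3*(5 + U) = 15 + 3*U)
f = -1689 (f = 2974 - 4663 = -1689)
1/(f + (0 + b(4))*r(-1, -4)) = 1/(-1689 + (0 + (15 + 3*4))*1) = 1/(-1689 + (0 + (15 + 12))*1) = 1/(-1689 + (0 + 27)*1) = 1/(-1689 + 27*1) = 1/(-1689 + 27) = 1/(-1662) = -1/1662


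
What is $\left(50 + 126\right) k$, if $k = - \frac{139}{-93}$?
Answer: $\frac{24464}{93} \approx 263.05$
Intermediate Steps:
$k = \frac{139}{93}$ ($k = \left(-139\right) \left(- \frac{1}{93}\right) = \frac{139}{93} \approx 1.4946$)
$\left(50 + 126\right) k = \left(50 + 126\right) \frac{139}{93} = 176 \cdot \frac{139}{93} = \frac{24464}{93}$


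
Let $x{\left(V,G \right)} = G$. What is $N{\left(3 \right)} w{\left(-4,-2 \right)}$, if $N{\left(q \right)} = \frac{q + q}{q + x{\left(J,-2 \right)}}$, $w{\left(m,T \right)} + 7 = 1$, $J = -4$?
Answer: $-36$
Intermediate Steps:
$w{\left(m,T \right)} = -6$ ($w{\left(m,T \right)} = -7 + 1 = -6$)
$N{\left(q \right)} = \frac{2 q}{-2 + q}$ ($N{\left(q \right)} = \frac{q + q}{q - 2} = \frac{2 q}{-2 + q}$)
$N{\left(3 \right)} w{\left(-4,-2 \right)} = 2 \cdot 3 \frac{1}{-2 + 3} \left(-6\right) = 2 \cdot 3 \cdot 1^{-1} \left(-6\right) = 2 \cdot 3 \cdot 1 \left(-6\right) = 6 \left(-6\right) = -36$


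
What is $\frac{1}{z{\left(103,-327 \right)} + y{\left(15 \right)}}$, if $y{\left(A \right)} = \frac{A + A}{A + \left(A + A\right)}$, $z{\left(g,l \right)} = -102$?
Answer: $- \frac{3}{304} \approx -0.0098684$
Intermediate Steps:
$y{\left(A \right)} = \frac{2}{3}$ ($y{\left(A \right)} = \frac{2 A}{A + 2 A} = \frac{2 A}{3 A} = 2 A \frac{1}{3 A} = \frac{2}{3}$)
$\frac{1}{z{\left(103,-327 \right)} + y{\left(15 \right)}} = \frac{1}{-102 + \frac{2}{3}} = \frac{1}{- \frac{304}{3}} = - \frac{3}{304}$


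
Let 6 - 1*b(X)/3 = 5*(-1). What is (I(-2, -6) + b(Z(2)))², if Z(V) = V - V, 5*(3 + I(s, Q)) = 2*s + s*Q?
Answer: 24964/25 ≈ 998.56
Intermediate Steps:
I(s, Q) = -3 + 2*s/5 + Q*s/5 (I(s, Q) = -3 + (2*s + s*Q)/5 = -3 + (2*s + Q*s)/5 = -3 + (2*s/5 + Q*s/5) = -3 + 2*s/5 + Q*s/5)
Z(V) = 0
b(X) = 33 (b(X) = 18 - 15*(-1) = 18 - 3*(-5) = 18 + 15 = 33)
(I(-2, -6) + b(Z(2)))² = ((-3 + (⅖)*(-2) + (⅕)*(-6)*(-2)) + 33)² = ((-3 - ⅘ + 12/5) + 33)² = (-7/5 + 33)² = (158/5)² = 24964/25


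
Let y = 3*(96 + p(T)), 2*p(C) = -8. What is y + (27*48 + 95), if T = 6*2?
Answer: 1667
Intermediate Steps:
T = 12
p(C) = -4 (p(C) = (1/2)*(-8) = -4)
y = 276 (y = 3*(96 - 4) = 3*92 = 276)
y + (27*48 + 95) = 276 + (27*48 + 95) = 276 + (1296 + 95) = 276 + 1391 = 1667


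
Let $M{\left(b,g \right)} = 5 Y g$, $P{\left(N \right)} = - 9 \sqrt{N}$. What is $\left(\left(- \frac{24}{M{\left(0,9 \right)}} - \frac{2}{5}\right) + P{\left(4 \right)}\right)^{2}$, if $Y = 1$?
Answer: $\frac{80656}{225} \approx 358.47$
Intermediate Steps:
$M{\left(b,g \right)} = 5 g$ ($M{\left(b,g \right)} = 5 \cdot 1 g = 5 g$)
$\left(\left(- \frac{24}{M{\left(0,9 \right)}} - \frac{2}{5}\right) + P{\left(4 \right)}\right)^{2} = \left(\left(- \frac{24}{5 \cdot 9} - \frac{2}{5}\right) - 9 \sqrt{4}\right)^{2} = \left(\left(- \frac{24}{45} - \frac{2}{5}\right) - 18\right)^{2} = \left(\left(\left(-24\right) \frac{1}{45} - \frac{2}{5}\right) - 18\right)^{2} = \left(\left(- \frac{8}{15} - \frac{2}{5}\right) - 18\right)^{2} = \left(- \frac{14}{15} - 18\right)^{2} = \left(- \frac{284}{15}\right)^{2} = \frac{80656}{225}$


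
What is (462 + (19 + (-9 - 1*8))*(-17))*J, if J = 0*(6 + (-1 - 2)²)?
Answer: 0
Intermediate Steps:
J = 0 (J = 0*(6 + (-3)²) = 0*(6 + 9) = 0*15 = 0)
(462 + (19 + (-9 - 1*8))*(-17))*J = (462 + (19 + (-9 - 1*8))*(-17))*0 = (462 + (19 + (-9 - 8))*(-17))*0 = (462 + (19 - 17)*(-17))*0 = (462 + 2*(-17))*0 = (462 - 34)*0 = 428*0 = 0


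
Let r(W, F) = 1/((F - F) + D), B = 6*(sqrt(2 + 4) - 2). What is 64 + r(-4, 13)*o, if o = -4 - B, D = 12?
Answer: 194/3 - sqrt(6)/2 ≈ 63.442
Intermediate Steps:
B = -12 + 6*sqrt(6) (B = 6*(sqrt(6) - 2) = 6*(-2 + sqrt(6)) = -12 + 6*sqrt(6) ≈ 2.6969)
o = 8 - 6*sqrt(6) (o = -4 - (-12 + 6*sqrt(6)) = -4 + (12 - 6*sqrt(6)) = 8 - 6*sqrt(6) ≈ -6.6969)
r(W, F) = 1/12 (r(W, F) = 1/((F - F) + 12) = 1/(0 + 12) = 1/12)
64 + r(-4, 13)*o = 64 + (8 - 6*sqrt(6))/12 = 64 + (2/3 - sqrt(6)/2) = 194/3 - sqrt(6)/2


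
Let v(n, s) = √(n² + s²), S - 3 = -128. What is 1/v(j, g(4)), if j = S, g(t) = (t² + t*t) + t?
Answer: √16921/16921 ≈ 0.0076875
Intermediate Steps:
g(t) = t + 2*t² (g(t) = (t² + t²) + t = 2*t² + t = t + 2*t²)
S = -125 (S = 3 - 128 = -125)
j = -125
1/v(j, g(4)) = 1/(√((-125)² + (4*(1 + 2*4))²)) = 1/(√(15625 + (4*(1 + 8))²)) = 1/(√(15625 + (4*9)²)) = 1/(√(15625 + 36²)) = 1/(√(15625 + 1296)) = 1/(√16921) = √16921/16921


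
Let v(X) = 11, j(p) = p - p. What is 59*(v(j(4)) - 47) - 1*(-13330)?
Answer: 11206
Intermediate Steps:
j(p) = 0
59*(v(j(4)) - 47) - 1*(-13330) = 59*(11 - 47) - 1*(-13330) = 59*(-36) + 13330 = -2124 + 13330 = 11206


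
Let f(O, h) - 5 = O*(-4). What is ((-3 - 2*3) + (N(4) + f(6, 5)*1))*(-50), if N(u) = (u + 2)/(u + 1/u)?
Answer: 22600/17 ≈ 1329.4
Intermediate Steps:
f(O, h) = 5 - 4*O (f(O, h) = 5 + O*(-4) = 5 - 4*O)
N(u) = (2 + u)/(u + 1/u)
((-3 - 2*3) + (N(4) + f(6, 5)*1))*(-50) = ((-3 - 2*3) + (4*(2 + 4)/(1 + 4**2) + (5 - 4*6)*1))*(-50) = ((-3 - 6) + (4*6/(1 + 16) + (5 - 24)*1))*(-50) = (-9 + (4*6/17 - 19*1))*(-50) = (-9 + (4*(1/17)*6 - 19))*(-50) = (-9 + (24/17 - 19))*(-50) = (-9 - 299/17)*(-50) = -452/17*(-50) = 22600/17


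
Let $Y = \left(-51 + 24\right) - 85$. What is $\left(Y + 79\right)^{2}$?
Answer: $1089$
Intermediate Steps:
$Y = -112$ ($Y = -27 - 85 = -112$)
$\left(Y + 79\right)^{2} = \left(-112 + 79\right)^{2} = \left(-33\right)^{2} = 1089$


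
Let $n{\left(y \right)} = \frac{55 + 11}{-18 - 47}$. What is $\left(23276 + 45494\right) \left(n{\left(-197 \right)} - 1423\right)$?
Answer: $-97929538$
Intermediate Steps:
$n{\left(y \right)} = - \frac{66}{65}$ ($n{\left(y \right)} = \frac{66}{-65} = 66 \left(- \frac{1}{65}\right) = - \frac{66}{65}$)
$\left(23276 + 45494\right) \left(n{\left(-197 \right)} - 1423\right) = \left(23276 + 45494\right) \left(- \frac{66}{65} - 1423\right) = 68770 \left(- \frac{92561}{65}\right) = -97929538$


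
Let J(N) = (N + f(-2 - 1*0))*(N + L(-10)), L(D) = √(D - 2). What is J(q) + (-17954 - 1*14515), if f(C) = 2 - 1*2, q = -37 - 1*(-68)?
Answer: -31508 + 62*I*√3 ≈ -31508.0 + 107.39*I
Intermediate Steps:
q = 31 (q = -37 + 68 = 31)
L(D) = √(-2 + D)
f(C) = 0 (f(C) = 2 - 2 = 0)
J(N) = N*(N + 2*I*√3) (J(N) = (N + 0)*(N + √(-2 - 10)) = N*(N + √(-12)) = N*(N + 2*I*√3))
J(q) + (-17954 - 1*14515) = 31*(31 + 2*I*√3) + (-17954 - 1*14515) = (961 + 62*I*√3) + (-17954 - 14515) = (961 + 62*I*√3) - 32469 = -31508 + 62*I*√3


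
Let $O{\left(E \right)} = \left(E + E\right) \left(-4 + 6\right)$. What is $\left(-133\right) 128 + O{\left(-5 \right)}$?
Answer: $-17044$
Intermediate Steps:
$O{\left(E \right)} = 4 E$ ($O{\left(E \right)} = 2 E 2 = 4 E$)
$\left(-133\right) 128 + O{\left(-5 \right)} = \left(-133\right) 128 + 4 \left(-5\right) = -17024 - 20 = -17044$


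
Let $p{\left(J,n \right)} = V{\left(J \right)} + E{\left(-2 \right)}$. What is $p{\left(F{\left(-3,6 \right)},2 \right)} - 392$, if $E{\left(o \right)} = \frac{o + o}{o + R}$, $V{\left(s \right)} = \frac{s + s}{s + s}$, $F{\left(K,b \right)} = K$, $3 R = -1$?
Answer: $- \frac{2725}{7} \approx -389.29$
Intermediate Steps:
$R = - \frac{1}{3}$ ($R = \frac{1}{3} \left(-1\right) = - \frac{1}{3} \approx -0.33333$)
$V{\left(s \right)} = 1$ ($V{\left(s \right)} = \frac{2 s}{2 s} = 2 s \frac{1}{2 s} = 1$)
$E{\left(o \right)} = \frac{2 o}{- \frac{1}{3} + o}$ ($E{\left(o \right)} = \frac{o + o}{o - \frac{1}{3}} = \frac{2 o}{- \frac{1}{3} + o}$)
$p{\left(J,n \right)} = \frac{19}{7}$ ($p{\left(J,n \right)} = 1 + 6 \left(-2\right) \frac{1}{-1 + 3 \left(-2\right)} = 1 + 6 \left(-2\right) \frac{1}{-1 - 6} = 1 + 6 \left(-2\right) \frac{1}{-7} = 1 + 6 \left(-2\right) \left(- \frac{1}{7}\right) = 1 + \frac{12}{7} = \frac{19}{7}$)
$p{\left(F{\left(-3,6 \right)},2 \right)} - 392 = \frac{19}{7} - 392 = - \frac{2725}{7}$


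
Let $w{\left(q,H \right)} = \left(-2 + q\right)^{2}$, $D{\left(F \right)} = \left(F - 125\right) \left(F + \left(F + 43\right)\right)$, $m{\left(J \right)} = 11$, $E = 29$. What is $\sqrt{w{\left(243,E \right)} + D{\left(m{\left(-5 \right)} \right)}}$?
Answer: $\sqrt{50671} \approx 225.1$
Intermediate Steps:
$D{\left(F \right)} = \left(-125 + F\right) \left(43 + 2 F\right)$ ($D{\left(F \right)} = \left(-125 + F\right) \left(F + \left(43 + F\right)\right) = \left(-125 + F\right) \left(43 + 2 F\right)$)
$\sqrt{w{\left(243,E \right)} + D{\left(m{\left(-5 \right)} \right)}} = \sqrt{\left(-2 + 243\right)^{2} - \left(7652 - 242\right)} = \sqrt{241^{2} - 7410} = \sqrt{58081 - 7410} = \sqrt{50671}$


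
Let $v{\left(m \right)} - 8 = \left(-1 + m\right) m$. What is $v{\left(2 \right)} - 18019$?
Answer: $-18009$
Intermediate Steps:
$v{\left(m \right)} = 8 + m \left(-1 + m\right)$ ($v{\left(m \right)} = 8 + \left(-1 + m\right) m = 8 + m \left(-1 + m\right)$)
$v{\left(2 \right)} - 18019 = \left(8 + 2^{2} - 2\right) - 18019 = \left(8 + 4 - 2\right) - 18019 = 10 - 18019 = -18009$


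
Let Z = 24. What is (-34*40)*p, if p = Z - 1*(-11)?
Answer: -47600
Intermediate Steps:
p = 35 (p = 24 - 1*(-11) = 24 + 11 = 35)
(-34*40)*p = -34*40*35 = -1360*35 = -47600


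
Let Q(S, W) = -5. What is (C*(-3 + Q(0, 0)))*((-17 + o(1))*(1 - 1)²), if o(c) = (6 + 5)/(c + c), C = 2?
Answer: 0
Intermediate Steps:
o(c) = 11/(2*c) (o(c) = 11/((2*c)) = 11*(1/(2*c)) = 11/(2*c))
(C*(-3 + Q(0, 0)))*((-17 + o(1))*(1 - 1)²) = (2*(-3 - 5))*((-17 + (11/2)/1)*(1 - 1)²) = (2*(-8))*((-17 + (11/2)*1)*0²) = -16*(-17 + 11/2)*0 = -(-184)*0 = -16*0 = 0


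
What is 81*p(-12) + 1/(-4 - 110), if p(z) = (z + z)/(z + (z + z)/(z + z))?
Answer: 221605/1254 ≈ 176.72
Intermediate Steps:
p(z) = 2*z/(1 + z) (p(z) = (2*z)/(z + (2*z)/((2*z))) = (2*z)/(z + (2*z)*(1/(2*z))) = (2*z)/(z + 1) = (2*z)/(1 + z) = 2*z/(1 + z))
81*p(-12) + 1/(-4 - 110) = 81*(2*(-12)/(1 - 12)) + 1/(-4 - 110) = 81*(2*(-12)/(-11)) + 1/(-114) = 81*(2*(-12)*(-1/11)) - 1/114 = 81*(24/11) - 1/114 = 1944/11 - 1/114 = 221605/1254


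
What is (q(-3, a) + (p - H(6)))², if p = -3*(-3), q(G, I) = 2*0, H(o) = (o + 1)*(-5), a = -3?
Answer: 1936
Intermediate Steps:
H(o) = -5 - 5*o (H(o) = (1 + o)*(-5) = -5 - 5*o)
q(G, I) = 0
p = 9
(q(-3, a) + (p - H(6)))² = (0 + (9 - (-5 - 5*6)))² = (0 + (9 - (-5 - 30)))² = (0 + (9 - 1*(-35)))² = (0 + (9 + 35))² = (0 + 44)² = 44² = 1936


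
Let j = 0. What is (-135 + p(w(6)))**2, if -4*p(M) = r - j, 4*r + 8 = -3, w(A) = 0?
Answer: 4618201/256 ≈ 18040.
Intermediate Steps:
r = -11/4 (r = -2 + (1/4)*(-3) = -2 - 3/4 = -11/4 ≈ -2.7500)
p(M) = 11/16 (p(M) = -(-11/4 - 1*0)/4 = -(-11/4 + 0)/4 = -1/4*(-11/4) = 11/16)
(-135 + p(w(6)))**2 = (-135 + 11/16)**2 = (-2149/16)**2 = 4618201/256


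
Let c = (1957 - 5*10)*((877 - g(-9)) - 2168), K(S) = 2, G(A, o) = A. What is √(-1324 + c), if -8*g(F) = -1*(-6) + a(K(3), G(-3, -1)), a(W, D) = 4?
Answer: I*√9843509/2 ≈ 1568.7*I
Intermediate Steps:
g(F) = -5/4 (g(F) = -(-1*(-6) + 4)/8 = -(6 + 4)/8 = -⅛*10 = -5/4)
c = -9838213/4 (c = (1957 - 5*10)*((877 - 1*(-5/4)) - 2168) = (1957 - 50)*((877 + 5/4) - 2168) = 1907*(3513/4 - 2168) = 1907*(-5159/4) = -9838213/4 ≈ -2.4596e+6)
√(-1324 + c) = √(-1324 - 9838213/4) = √(-9843509/4) = I*√9843509/2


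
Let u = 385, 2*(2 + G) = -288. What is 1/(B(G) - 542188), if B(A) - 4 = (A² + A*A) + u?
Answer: -1/499167 ≈ -2.0033e-6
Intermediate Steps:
G = -146 (G = -2 + (½)*(-288) = -2 - 144 = -146)
B(A) = 389 + 2*A² (B(A) = 4 + ((A² + A*A) + 385) = 4 + ((A² + A²) + 385) = 4 + (2*A² + 385) = 4 + (385 + 2*A²) = 389 + 2*A²)
1/(B(G) - 542188) = 1/((389 + 2*(-146)²) - 542188) = 1/((389 + 2*21316) - 542188) = 1/((389 + 42632) - 542188) = 1/(43021 - 542188) = 1/(-499167) = -1/499167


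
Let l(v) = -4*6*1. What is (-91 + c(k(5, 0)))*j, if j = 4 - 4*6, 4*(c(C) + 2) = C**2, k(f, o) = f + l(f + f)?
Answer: 55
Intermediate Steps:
l(v) = -24 (l(v) = -24*1 = -24)
k(f, o) = -24 + f (k(f, o) = f - 24 = -24 + f)
c(C) = -2 + C**2/4
j = -20 (j = 4 - 24 = -20)
(-91 + c(k(5, 0)))*j = (-91 + (-2 + (-24 + 5)**2/4))*(-20) = (-91 + (-2 + (1/4)*(-19)**2))*(-20) = (-91 + (-2 + (1/4)*361))*(-20) = (-91 + (-2 + 361/4))*(-20) = (-91 + 353/4)*(-20) = -11/4*(-20) = 55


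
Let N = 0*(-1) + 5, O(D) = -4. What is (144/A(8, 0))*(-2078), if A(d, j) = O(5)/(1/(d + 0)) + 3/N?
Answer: 1496160/157 ≈ 9529.7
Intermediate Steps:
N = 5 (N = 0 + 5 = 5)
A(d, j) = ⅗ - 4*d (A(d, j) = -4*d + 3/5 = -4*d + 3*(⅕) = -4*d + ⅗ = ⅗ - 4*d)
(144/A(8, 0))*(-2078) = (144/(⅗ - 4*8))*(-2078) = (144/(⅗ - 32))*(-2078) = (144/(-157/5))*(-2078) = (144*(-5/157))*(-2078) = -720/157*(-2078) = 1496160/157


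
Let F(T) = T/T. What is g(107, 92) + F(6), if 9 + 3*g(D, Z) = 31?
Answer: 25/3 ≈ 8.3333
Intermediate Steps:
g(D, Z) = 22/3 (g(D, Z) = -3 + (⅓)*31 = -3 + 31/3 = 22/3)
F(T) = 1
g(107, 92) + F(6) = 22/3 + 1 = 25/3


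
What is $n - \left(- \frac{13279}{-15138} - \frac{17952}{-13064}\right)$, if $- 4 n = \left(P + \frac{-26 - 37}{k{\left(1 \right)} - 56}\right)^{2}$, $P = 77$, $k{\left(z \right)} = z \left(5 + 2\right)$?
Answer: $- \frac{1858632356575}{1211297346} \approx -1534.4$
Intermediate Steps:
$k{\left(z \right)} = 7 z$ ($k{\left(z \right)} = z 7 = 7 z$)
$n = - \frac{75076}{49}$ ($n = - \frac{\left(77 + \frac{-26 - 37}{7 \cdot 1 - 56}\right)^{2}}{4} = - \frac{\left(77 - \frac{63}{7 - 56}\right)^{2}}{4} = - \frac{\left(77 - \frac{63}{-49}\right)^{2}}{4} = - \frac{\left(77 - - \frac{9}{7}\right)^{2}}{4} = - \frac{\left(77 + \frac{9}{7}\right)^{2}}{4} = - \frac{\left(\frac{548}{7}\right)^{2}}{4} = \left(- \frac{1}{4}\right) \frac{300304}{49} = - \frac{75076}{49} \approx -1532.2$)
$n - \left(- \frac{13279}{-15138} - \frac{17952}{-13064}\right) = - \frac{75076}{49} - \left(- \frac{13279}{-15138} - \frac{17952}{-13064}\right) = - \frac{75076}{49} - \left(\left(-13279\right) \left(- \frac{1}{15138}\right) - - \frac{2244}{1633}\right) = - \frac{75076}{49} - \left(\frac{13279}{15138} + \frac{2244}{1633}\right) = - \frac{75076}{49} - \frac{55654279}{24720354} = - \frac{1858632356575}{1211297346}$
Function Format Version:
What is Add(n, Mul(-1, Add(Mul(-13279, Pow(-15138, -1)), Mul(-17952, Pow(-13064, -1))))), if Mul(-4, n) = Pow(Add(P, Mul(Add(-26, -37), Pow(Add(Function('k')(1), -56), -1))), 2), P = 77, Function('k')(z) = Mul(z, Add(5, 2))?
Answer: Rational(-1858632356575, 1211297346) ≈ -1534.4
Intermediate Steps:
Function('k')(z) = Mul(7, z) (Function('k')(z) = Mul(z, 7) = Mul(7, z))
n = Rational(-75076, 49) (n = Mul(Rational(-1, 4), Pow(Add(77, Mul(Add(-26, -37), Pow(Add(Mul(7, 1), -56), -1))), 2)) = Mul(Rational(-1, 4), Pow(Add(77, Mul(-63, Pow(Add(7, -56), -1))), 2)) = Mul(Rational(-1, 4), Pow(Add(77, Mul(-63, Pow(-49, -1))), 2)) = Mul(Rational(-1, 4), Pow(Add(77, Mul(-63, Rational(-1, 49))), 2)) = Mul(Rational(-1, 4), Pow(Add(77, Rational(9, 7)), 2)) = Mul(Rational(-1, 4), Pow(Rational(548, 7), 2)) = Mul(Rational(-1, 4), Rational(300304, 49)) = Rational(-75076, 49) ≈ -1532.2)
Add(n, Mul(-1, Add(Mul(-13279, Pow(-15138, -1)), Mul(-17952, Pow(-13064, -1))))) = Add(Rational(-75076, 49), Mul(-1, Add(Mul(-13279, Pow(-15138, -1)), Mul(-17952, Pow(-13064, -1))))) = Add(Rational(-75076, 49), Mul(-1, Add(Mul(-13279, Rational(-1, 15138)), Mul(-17952, Rational(-1, 13064))))) = Add(Rational(-75076, 49), Mul(-1, Add(Rational(13279, 15138), Rational(2244, 1633)))) = Add(Rational(-75076, 49), Mul(-1, Rational(55654279, 24720354))) = Add(Rational(-75076, 49), Rational(-55654279, 24720354)) = Rational(-1858632356575, 1211297346)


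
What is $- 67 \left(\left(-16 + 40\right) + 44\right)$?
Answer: $-4556$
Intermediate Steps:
$- 67 \left(\left(-16 + 40\right) + 44\right) = - 67 \left(24 + 44\right) = \left(-67\right) 68 = -4556$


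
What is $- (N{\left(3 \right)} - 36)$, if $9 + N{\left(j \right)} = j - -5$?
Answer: $37$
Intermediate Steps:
$N{\left(j \right)} = -4 + j$ ($N{\left(j \right)} = -9 + \left(j - -5\right) = -9 + \left(j + 5\right) = -9 + \left(5 + j\right) = -4 + j$)
$- (N{\left(3 \right)} - 36) = - (\left(-4 + 3\right) - 36) = - (-1 - 36) = \left(-1\right) \left(-37\right) = 37$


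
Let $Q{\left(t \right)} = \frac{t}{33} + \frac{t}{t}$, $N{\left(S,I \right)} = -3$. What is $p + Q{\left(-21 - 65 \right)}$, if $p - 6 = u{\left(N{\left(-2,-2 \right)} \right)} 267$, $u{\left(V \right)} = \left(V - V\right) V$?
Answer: $\frac{145}{33} \approx 4.3939$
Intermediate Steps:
$Q{\left(t \right)} = 1 + \frac{t}{33}$ ($Q{\left(t \right)} = t \frac{1}{33} + 1 = \frac{t}{33} + 1 = 1 + \frac{t}{33}$)
$u{\left(V \right)} = 0$ ($u{\left(V \right)} = 0 V = 0$)
$p = 6$ ($p = 6 + 0 \cdot 267 = 6 + 0 = 6$)
$p + Q{\left(-21 - 65 \right)} = 6 + \left(1 + \frac{-21 - 65}{33}\right) = 6 + \left(1 + \frac{1}{33} \left(-86\right)\right) = 6 + \left(1 - \frac{86}{33}\right) = 6 - \frac{53}{33} = \frac{145}{33}$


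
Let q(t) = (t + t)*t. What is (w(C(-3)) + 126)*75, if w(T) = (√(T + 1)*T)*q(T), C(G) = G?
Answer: 9450 - 4050*I*√2 ≈ 9450.0 - 5727.6*I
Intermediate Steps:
q(t) = 2*t² (q(t) = (2*t)*t = 2*t²)
w(T) = 2*T³*√(1 + T) (w(T) = (√(T + 1)*T)*(2*T²) = (√(1 + T)*T)*(2*T²) = (T*√(1 + T))*(2*T²) = 2*T³*√(1 + T))
(w(C(-3)) + 126)*75 = (2*(-3)³*√(1 - 3) + 126)*75 = (2*(-27)*√(-2) + 126)*75 = (2*(-27)*(I*√2) + 126)*75 = (-54*I*√2 + 126)*75 = (126 - 54*I*√2)*75 = 9450 - 4050*I*√2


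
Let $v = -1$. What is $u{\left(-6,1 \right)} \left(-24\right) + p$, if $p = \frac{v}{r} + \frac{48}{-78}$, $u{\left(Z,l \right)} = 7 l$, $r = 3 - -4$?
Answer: $- \frac{15357}{91} \approx -168.76$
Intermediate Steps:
$r = 7$ ($r = 3 + 4 = 7$)
$p = - \frac{69}{91}$ ($p = - \frac{1}{7} + \frac{48}{-78} = \left(-1\right) \frac{1}{7} + 48 \left(- \frac{1}{78}\right) = - \frac{1}{7} - \frac{8}{13} = - \frac{69}{91} \approx -0.75824$)
$u{\left(-6,1 \right)} \left(-24\right) + p = 7 \cdot 1 \left(-24\right) - \frac{69}{91} = 7 \left(-24\right) - \frac{69}{91} = -168 - \frac{69}{91} = - \frac{15357}{91}$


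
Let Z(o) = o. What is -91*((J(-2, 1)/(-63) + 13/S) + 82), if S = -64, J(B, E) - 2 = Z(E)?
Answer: -1428323/192 ≈ -7439.2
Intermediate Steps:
J(B, E) = 2 + E
-91*((J(-2, 1)/(-63) + 13/S) + 82) = -91*(((2 + 1)/(-63) + 13/(-64)) + 82) = -91*((3*(-1/63) + 13*(-1/64)) + 82) = -91*((-1/21 - 13/64) + 82) = -91*(-337/1344 + 82) = -91*109871/1344 = -1428323/192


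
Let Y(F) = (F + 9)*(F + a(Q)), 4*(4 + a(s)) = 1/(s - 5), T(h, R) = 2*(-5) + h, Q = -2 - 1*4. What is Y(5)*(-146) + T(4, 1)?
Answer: -22039/11 ≈ -2003.5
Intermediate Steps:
Q = -6 (Q = -2 - 4 = -6)
T(h, R) = -10 + h
a(s) = -4 + 1/(4*(-5 + s)) (a(s) = -4 + 1/(4*(s - 5)) = -4 + 1/(4*(-5 + s)))
Y(F) = (9 + F)*(-177/44 + F) (Y(F) = (F + 9)*(F + (81 - 16*(-6))/(4*(-5 - 6))) = (9 + F)*(F + (¼)*(81 + 96)/(-11)) = (9 + F)*(F + (¼)*(-1/11)*177) = (9 + F)*(F - 177/44) = (9 + F)*(-177/44 + F))
Y(5)*(-146) + T(4, 1) = (-1593/44 + 5² + (219/44)*5)*(-146) + (-10 + 4) = (-1593/44 + 25 + 1095/44)*(-146) - 6 = (301/22)*(-146) - 6 = -21973/11 - 6 = -22039/11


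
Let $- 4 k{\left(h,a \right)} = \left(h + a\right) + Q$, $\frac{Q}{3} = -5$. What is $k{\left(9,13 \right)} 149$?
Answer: $- \frac{1043}{4} \approx -260.75$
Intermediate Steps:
$Q = -15$ ($Q = 3 \left(-5\right) = -15$)
$k{\left(h,a \right)} = \frac{15}{4} - \frac{a}{4} - \frac{h}{4}$ ($k{\left(h,a \right)} = - \frac{\left(h + a\right) - 15}{4} = - \frac{\left(a + h\right) - 15}{4} = - \frac{-15 + a + h}{4} = \frac{15}{4} - \frac{a}{4} - \frac{h}{4}$)
$k{\left(9,13 \right)} 149 = \left(\frac{15}{4} - \frac{13}{4} - \frac{9}{4}\right) 149 = \left(- \frac{7}{4}\right) 149 = - \frac{1043}{4}$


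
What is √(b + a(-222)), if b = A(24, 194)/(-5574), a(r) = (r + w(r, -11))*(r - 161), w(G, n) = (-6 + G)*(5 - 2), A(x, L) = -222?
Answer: √299473535291/929 ≈ 589.07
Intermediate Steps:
w(G, n) = -18 + 3*G (w(G, n) = (-6 + G)*3 = -18 + 3*G)
a(r) = (-161 + r)*(-18 + 4*r) (a(r) = (r + (-18 + 3*r))*(r - 161) = (-18 + 4*r)*(-161 + r) = (-161 + r)*(-18 + 4*r))
b = 37/929 (b = -222/(-5574) = -222*(-1/5574) = 37/929 ≈ 0.039828)
√(b + a(-222)) = √(37/929 + (2898 - 662*(-222) + 4*(-222)²)) = √(37/929 + (2898 + 146964 + 4*49284)) = √(37/929 + (2898 + 146964 + 197136)) = √(37/929 + 346998) = √(322361179/929) = √299473535291/929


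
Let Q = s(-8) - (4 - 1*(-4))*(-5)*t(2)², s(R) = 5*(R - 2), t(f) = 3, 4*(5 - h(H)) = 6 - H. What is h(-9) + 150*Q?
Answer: 186005/4 ≈ 46501.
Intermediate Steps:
h(H) = 7/2 + H/4 (h(H) = 5 - (6 - H)/4 = 5 + (-3/2 + H/4) = 7/2 + H/4)
s(R) = -10 + 5*R (s(R) = 5*(-2 + R) = -10 + 5*R)
Q = 310 (Q = (-10 + 5*(-8)) - (4 - 1*(-4))*(-5)*3² = (-10 - 40) - (4 + 4)*(-5)*9 = -50 - 8*(-5)*9 = -50 - (-40)*9 = -50 - 1*(-360) = -50 + 360 = 310)
h(-9) + 150*Q = (7/2 + (¼)*(-9)) + 150*310 = (7/2 - 9/4) + 46500 = 5/4 + 46500 = 186005/4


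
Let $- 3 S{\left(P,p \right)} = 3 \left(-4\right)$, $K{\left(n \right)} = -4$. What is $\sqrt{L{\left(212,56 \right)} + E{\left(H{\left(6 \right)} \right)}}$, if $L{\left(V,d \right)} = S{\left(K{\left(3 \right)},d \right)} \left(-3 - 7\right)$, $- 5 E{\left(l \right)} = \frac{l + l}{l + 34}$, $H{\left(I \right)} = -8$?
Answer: $\frac{36 i \sqrt{130}}{65} \approx 6.3148 i$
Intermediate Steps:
$S{\left(P,p \right)} = 4$ ($S{\left(P,p \right)} = - \frac{3 \left(-4\right)}{3} = \left(- \frac{1}{3}\right) \left(-12\right) = 4$)
$E{\left(l \right)} = - \frac{2 l}{5 \left(34 + l\right)}$ ($E{\left(l \right)} = - \frac{\left(l + l\right) \frac{1}{l + 34}}{5} = - \frac{2 l \frac{1}{34 + l}}{5} = - \frac{2 l}{5 \left(34 + l\right)}$)
$L{\left(V,d \right)} = -40$ ($L{\left(V,d \right)} = 4 \left(-3 - 7\right) = 4 \left(-10\right) = -40$)
$\sqrt{L{\left(212,56 \right)} + E{\left(H{\left(6 \right)} \right)}} = \sqrt{-40 - - \frac{16}{170 + 5 \left(-8\right)}} = \sqrt{-40 - - \frac{16}{170 - 40}} = \sqrt{-40 - - \frac{16}{130}} = \sqrt{-40 - \left(-16\right) \frac{1}{130}} = \sqrt{-40 + \frac{8}{65}} = \sqrt{- \frac{2592}{65}} = \frac{36 i \sqrt{130}}{65}$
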